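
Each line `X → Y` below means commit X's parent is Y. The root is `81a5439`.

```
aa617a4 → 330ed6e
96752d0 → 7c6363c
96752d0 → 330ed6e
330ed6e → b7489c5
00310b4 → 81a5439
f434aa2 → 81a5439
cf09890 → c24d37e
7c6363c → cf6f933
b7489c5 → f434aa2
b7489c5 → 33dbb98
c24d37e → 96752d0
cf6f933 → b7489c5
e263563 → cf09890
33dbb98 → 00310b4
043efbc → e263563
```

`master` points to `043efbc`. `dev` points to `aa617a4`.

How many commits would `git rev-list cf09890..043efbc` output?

2

Reachable from 043efbc: {00310b4, 043efbc, 330ed6e, 33dbb98, 7c6363c, 81a5439, 96752d0, b7489c5, c24d37e, cf09890, cf6f933, e263563, f434aa2}.
Reachable from cf09890: {00310b4, 330ed6e, 33dbb98, 7c6363c, 81a5439, 96752d0, b7489c5, c24d37e, cf09890, cf6f933, f434aa2}.
In 043efbc's history but not cf09890's: {043efbc, e263563} — 2 commits.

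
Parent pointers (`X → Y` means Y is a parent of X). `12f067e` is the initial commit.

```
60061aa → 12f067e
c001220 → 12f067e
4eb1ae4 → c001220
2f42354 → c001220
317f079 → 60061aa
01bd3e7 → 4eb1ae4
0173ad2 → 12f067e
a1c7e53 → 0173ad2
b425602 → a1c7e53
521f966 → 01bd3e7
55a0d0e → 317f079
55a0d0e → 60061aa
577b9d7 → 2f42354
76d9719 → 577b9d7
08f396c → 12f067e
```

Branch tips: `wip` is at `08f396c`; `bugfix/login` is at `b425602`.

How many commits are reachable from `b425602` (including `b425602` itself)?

4

Walking parent pointers from b425602: reachable set = {0173ad2, 12f067e, a1c7e53, b425602}.
That is 4 commits.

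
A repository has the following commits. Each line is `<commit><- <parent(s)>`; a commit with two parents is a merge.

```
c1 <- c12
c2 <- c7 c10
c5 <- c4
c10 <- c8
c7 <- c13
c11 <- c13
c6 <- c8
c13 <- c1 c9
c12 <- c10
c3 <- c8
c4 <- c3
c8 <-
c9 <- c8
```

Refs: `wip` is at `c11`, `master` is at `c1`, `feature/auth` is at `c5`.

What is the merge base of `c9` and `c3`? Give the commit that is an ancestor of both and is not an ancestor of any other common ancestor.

c8

Ancestors of c9: {c8, c9}.
Ancestors of c3: {c3, c8}.
Common ancestors: {c8}.
The only common ancestor is c8, so it is the merge base.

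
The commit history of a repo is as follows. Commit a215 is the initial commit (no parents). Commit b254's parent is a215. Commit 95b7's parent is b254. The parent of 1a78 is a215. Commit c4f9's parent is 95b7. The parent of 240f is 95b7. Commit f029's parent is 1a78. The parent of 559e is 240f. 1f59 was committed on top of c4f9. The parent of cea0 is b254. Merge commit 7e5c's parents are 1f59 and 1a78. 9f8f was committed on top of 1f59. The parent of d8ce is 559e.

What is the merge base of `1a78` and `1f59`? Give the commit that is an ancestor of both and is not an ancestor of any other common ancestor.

a215

Ancestors of 1a78: {1a78, a215}.
Ancestors of 1f59: {1f59, 95b7, a215, b254, c4f9}.
Common ancestors: {a215}.
The only common ancestor is a215, so it is the merge base.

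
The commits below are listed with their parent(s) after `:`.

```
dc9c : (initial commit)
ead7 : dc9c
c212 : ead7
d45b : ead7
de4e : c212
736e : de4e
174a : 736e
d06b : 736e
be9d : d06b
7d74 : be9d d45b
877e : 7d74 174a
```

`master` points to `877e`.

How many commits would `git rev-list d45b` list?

Walking parent pointers from d45b: reachable set = {d45b, dc9c, ead7}.
That is 3 commits.

3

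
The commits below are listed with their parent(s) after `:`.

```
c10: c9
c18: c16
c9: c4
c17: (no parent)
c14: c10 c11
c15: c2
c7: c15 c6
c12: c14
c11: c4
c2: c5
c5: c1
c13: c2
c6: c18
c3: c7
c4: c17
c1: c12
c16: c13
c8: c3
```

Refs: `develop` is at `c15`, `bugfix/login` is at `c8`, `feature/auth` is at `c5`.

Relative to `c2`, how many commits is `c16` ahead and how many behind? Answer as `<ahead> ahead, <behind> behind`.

2 ahead, 0 behind

Reachable from c16: {c1, c10, c11, c12, c13, c14, c16, c17, c2, c4, c5, c9}.
Reachable from c2: {c1, c10, c11, c12, c14, c17, c2, c4, c5, c9}.
Only in c16's history (ahead): {c13, c16} — 2.
Only in c2's history (behind): {} — 0.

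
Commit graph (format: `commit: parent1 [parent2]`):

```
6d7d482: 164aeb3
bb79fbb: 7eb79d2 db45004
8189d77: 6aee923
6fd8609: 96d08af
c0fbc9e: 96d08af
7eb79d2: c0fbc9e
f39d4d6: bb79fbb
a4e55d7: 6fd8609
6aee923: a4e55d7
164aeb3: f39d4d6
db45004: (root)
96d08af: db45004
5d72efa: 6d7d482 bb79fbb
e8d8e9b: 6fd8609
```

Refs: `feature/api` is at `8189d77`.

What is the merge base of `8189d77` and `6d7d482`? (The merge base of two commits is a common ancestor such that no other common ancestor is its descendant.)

96d08af

Ancestors of 8189d77: {6aee923, 6fd8609, 8189d77, 96d08af, a4e55d7, db45004}.
Ancestors of 6d7d482: {164aeb3, 6d7d482, 7eb79d2, 96d08af, bb79fbb, c0fbc9e, db45004, f39d4d6}.
Common ancestors: {96d08af, db45004}.
Among these, 96d08af is not an ancestor of any other common ancestor — it is the merge base.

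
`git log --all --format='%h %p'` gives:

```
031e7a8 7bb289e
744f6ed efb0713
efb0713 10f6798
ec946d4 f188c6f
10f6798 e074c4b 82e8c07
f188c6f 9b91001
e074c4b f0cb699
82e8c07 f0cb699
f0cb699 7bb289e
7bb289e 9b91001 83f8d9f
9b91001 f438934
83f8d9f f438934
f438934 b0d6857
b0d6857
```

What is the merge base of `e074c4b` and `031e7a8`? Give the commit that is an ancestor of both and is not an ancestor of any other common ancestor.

Ancestors of e074c4b: {7bb289e, 83f8d9f, 9b91001, b0d6857, e074c4b, f0cb699, f438934}.
Ancestors of 031e7a8: {031e7a8, 7bb289e, 83f8d9f, 9b91001, b0d6857, f438934}.
Common ancestors: {7bb289e, 83f8d9f, 9b91001, b0d6857, f438934}.
Among these, 7bb289e is not an ancestor of any other common ancestor — it is the merge base.

7bb289e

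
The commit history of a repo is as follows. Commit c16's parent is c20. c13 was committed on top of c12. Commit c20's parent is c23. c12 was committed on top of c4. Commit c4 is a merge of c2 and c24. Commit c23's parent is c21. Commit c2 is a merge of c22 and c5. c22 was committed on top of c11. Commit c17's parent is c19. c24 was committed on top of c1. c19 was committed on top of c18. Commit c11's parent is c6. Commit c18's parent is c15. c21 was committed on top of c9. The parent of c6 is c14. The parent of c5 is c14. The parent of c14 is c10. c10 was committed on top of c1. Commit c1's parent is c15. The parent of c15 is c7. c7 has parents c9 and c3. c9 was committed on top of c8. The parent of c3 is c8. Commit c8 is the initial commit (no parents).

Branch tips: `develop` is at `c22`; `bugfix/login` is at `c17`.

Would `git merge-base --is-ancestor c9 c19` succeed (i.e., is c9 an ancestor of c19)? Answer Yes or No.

Ancestors of c19 (commits reachable by following parents): {c15, c18, c19, c3, c7, c8, c9}.
c9 is in that set, so it is an ancestor of c19.

Yes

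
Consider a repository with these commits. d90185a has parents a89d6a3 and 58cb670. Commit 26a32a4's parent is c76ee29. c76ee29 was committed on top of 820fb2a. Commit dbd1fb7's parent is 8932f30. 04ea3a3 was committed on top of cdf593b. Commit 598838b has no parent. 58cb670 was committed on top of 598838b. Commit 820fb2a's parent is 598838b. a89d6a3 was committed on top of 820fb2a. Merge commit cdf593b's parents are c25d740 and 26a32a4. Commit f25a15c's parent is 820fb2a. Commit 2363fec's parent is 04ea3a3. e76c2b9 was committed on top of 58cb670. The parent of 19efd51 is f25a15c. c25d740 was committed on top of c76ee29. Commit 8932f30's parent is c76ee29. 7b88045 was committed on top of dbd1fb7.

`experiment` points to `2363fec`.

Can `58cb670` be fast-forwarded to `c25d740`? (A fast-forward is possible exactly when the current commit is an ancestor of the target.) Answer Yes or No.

A fast-forward from 58cb670 to c25d740 is possible iff 58cb670 is an ancestor of c25d740.
Ancestors of c25d740: {598838b, 820fb2a, c25d740, c76ee29}.
58cb670 is not among them, so fast-forward is not possible.

No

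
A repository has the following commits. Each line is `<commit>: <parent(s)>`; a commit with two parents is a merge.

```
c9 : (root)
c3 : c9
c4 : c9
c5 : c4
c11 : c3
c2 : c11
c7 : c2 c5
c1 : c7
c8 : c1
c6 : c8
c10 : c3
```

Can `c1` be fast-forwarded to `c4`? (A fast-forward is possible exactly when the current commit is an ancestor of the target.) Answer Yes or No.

A fast-forward from c1 to c4 is possible iff c1 is an ancestor of c4.
Ancestors of c4: {c4, c9}.
c1 is not among them, so fast-forward is not possible.

No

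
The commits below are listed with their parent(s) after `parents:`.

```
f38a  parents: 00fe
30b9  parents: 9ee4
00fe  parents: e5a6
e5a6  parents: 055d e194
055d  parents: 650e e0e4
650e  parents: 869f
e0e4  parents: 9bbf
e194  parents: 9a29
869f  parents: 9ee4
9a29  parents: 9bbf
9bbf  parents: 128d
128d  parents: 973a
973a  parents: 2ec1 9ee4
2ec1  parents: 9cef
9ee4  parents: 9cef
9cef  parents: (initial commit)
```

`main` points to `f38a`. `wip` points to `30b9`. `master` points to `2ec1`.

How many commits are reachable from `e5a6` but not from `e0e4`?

6

Reachable from e5a6: {055d, 128d, 2ec1, 650e, 869f, 973a, 9a29, 9bbf, 9cef, 9ee4, e0e4, e194, e5a6}.
Reachable from e0e4: {128d, 2ec1, 973a, 9bbf, 9cef, 9ee4, e0e4}.
In e5a6's history but not e0e4's: {055d, 650e, 869f, 9a29, e194, e5a6} — 6 commits.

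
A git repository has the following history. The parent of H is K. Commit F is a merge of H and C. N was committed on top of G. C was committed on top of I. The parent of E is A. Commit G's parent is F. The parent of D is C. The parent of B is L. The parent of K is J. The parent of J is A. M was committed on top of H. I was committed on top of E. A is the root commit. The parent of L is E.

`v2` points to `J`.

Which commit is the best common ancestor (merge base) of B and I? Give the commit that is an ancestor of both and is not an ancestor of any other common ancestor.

Ancestors of B: {A, B, E, L}.
Ancestors of I: {A, E, I}.
Common ancestors: {A, E}.
Among these, E is not an ancestor of any other common ancestor — it is the merge base.

E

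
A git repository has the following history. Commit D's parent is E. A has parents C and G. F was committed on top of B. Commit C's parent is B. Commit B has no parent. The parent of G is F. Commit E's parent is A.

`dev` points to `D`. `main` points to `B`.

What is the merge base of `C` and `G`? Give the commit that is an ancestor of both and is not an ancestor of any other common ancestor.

Ancestors of C: {B, C}.
Ancestors of G: {B, F, G}.
Common ancestors: {B}.
The only common ancestor is B, so it is the merge base.

B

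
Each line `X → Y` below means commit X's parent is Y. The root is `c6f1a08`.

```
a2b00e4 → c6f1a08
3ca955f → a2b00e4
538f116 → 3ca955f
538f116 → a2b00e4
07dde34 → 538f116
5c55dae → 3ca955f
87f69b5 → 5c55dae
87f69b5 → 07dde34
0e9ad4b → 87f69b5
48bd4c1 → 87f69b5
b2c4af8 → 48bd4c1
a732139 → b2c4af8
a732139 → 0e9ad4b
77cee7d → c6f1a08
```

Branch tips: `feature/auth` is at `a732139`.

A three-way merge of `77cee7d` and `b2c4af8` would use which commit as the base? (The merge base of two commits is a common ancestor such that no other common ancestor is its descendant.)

Ancestors of 77cee7d: {77cee7d, c6f1a08}.
Ancestors of b2c4af8: {07dde34, 3ca955f, 48bd4c1, 538f116, 5c55dae, 87f69b5, a2b00e4, b2c4af8, c6f1a08}.
Common ancestors: {c6f1a08}.
The only common ancestor is c6f1a08, so it is the merge base.

c6f1a08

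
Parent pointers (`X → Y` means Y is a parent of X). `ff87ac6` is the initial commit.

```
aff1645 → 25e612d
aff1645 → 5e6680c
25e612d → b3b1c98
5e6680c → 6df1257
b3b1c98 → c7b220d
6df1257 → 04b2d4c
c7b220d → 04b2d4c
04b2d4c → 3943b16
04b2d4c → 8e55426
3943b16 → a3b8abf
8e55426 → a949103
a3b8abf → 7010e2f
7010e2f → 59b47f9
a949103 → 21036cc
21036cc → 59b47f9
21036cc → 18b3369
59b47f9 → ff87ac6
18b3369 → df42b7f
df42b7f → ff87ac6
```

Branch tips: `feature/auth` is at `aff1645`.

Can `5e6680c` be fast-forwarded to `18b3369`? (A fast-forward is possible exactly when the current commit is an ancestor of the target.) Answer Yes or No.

A fast-forward from 5e6680c to 18b3369 is possible iff 5e6680c is an ancestor of 18b3369.
Ancestors of 18b3369: {18b3369, df42b7f, ff87ac6}.
5e6680c is not among them, so fast-forward is not possible.

No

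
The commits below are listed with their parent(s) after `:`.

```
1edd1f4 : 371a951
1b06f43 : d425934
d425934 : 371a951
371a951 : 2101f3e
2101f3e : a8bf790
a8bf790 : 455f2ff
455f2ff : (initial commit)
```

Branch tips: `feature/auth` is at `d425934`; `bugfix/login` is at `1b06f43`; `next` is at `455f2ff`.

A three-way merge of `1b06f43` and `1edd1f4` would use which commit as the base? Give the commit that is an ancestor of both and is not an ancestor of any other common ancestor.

371a951

Ancestors of 1b06f43: {1b06f43, 2101f3e, 371a951, 455f2ff, a8bf790, d425934}.
Ancestors of 1edd1f4: {1edd1f4, 2101f3e, 371a951, 455f2ff, a8bf790}.
Common ancestors: {2101f3e, 371a951, 455f2ff, a8bf790}.
Among these, 371a951 is not an ancestor of any other common ancestor — it is the merge base.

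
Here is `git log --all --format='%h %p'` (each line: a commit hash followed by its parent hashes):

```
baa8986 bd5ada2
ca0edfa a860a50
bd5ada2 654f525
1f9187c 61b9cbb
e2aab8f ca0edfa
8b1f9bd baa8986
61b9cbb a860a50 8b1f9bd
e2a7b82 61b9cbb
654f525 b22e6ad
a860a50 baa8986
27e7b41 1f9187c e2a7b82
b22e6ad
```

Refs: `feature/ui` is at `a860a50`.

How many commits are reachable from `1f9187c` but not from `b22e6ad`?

Reachable from 1f9187c: {1f9187c, 61b9cbb, 654f525, 8b1f9bd, a860a50, b22e6ad, baa8986, bd5ada2}.
Reachable from b22e6ad: {b22e6ad}.
In 1f9187c's history but not b22e6ad's: {1f9187c, 61b9cbb, 654f525, 8b1f9bd, a860a50, baa8986, bd5ada2} — 7 commits.

7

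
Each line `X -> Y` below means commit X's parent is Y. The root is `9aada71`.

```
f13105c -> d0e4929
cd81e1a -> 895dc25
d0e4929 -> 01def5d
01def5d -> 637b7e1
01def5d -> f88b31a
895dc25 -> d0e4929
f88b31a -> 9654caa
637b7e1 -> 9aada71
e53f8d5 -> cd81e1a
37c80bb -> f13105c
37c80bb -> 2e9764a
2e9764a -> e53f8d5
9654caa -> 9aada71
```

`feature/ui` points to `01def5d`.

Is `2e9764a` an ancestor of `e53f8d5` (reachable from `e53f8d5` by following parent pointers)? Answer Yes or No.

No

Ancestors of e53f8d5: {01def5d, 637b7e1, 895dc25, 9654caa, 9aada71, cd81e1a, d0e4929, e53f8d5, f88b31a}.
2e9764a is not in that set, so it is not an ancestor of e53f8d5.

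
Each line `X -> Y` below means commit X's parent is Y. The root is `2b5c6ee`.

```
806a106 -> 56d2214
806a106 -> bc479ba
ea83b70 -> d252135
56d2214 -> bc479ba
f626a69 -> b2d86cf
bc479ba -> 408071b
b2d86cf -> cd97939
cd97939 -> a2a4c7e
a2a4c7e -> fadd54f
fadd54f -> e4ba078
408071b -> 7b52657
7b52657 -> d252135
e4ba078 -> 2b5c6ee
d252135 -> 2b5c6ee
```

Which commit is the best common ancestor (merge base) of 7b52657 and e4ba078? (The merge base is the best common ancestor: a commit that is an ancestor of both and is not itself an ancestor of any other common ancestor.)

Ancestors of 7b52657: {2b5c6ee, 7b52657, d252135}.
Ancestors of e4ba078: {2b5c6ee, e4ba078}.
Common ancestors: {2b5c6ee}.
The only common ancestor is 2b5c6ee, so it is the merge base.

2b5c6ee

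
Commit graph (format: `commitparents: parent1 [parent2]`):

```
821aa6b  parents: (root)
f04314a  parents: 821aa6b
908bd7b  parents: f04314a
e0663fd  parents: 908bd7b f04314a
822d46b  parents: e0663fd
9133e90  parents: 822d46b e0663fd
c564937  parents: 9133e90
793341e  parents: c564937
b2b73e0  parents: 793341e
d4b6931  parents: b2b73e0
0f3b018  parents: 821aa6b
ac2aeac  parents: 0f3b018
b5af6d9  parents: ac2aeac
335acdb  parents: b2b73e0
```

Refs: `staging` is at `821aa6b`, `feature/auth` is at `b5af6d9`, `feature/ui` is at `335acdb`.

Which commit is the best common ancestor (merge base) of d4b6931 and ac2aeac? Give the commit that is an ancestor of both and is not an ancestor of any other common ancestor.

Ancestors of d4b6931: {793341e, 821aa6b, 822d46b, 908bd7b, 9133e90, b2b73e0, c564937, d4b6931, e0663fd, f04314a}.
Ancestors of ac2aeac: {0f3b018, 821aa6b, ac2aeac}.
Common ancestors: {821aa6b}.
The only common ancestor is 821aa6b, so it is the merge base.

821aa6b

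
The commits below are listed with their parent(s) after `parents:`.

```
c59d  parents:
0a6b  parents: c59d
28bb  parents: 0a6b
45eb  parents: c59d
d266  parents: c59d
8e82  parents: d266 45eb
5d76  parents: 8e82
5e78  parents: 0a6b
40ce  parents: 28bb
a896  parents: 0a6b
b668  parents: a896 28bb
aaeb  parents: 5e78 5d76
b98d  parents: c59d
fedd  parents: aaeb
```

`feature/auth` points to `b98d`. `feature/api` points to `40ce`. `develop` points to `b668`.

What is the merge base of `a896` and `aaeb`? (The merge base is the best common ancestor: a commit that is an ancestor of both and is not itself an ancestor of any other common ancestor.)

0a6b

Ancestors of a896: {0a6b, a896, c59d}.
Ancestors of aaeb: {0a6b, 45eb, 5d76, 5e78, 8e82, aaeb, c59d, d266}.
Common ancestors: {0a6b, c59d}.
Among these, 0a6b is not an ancestor of any other common ancestor — it is the merge base.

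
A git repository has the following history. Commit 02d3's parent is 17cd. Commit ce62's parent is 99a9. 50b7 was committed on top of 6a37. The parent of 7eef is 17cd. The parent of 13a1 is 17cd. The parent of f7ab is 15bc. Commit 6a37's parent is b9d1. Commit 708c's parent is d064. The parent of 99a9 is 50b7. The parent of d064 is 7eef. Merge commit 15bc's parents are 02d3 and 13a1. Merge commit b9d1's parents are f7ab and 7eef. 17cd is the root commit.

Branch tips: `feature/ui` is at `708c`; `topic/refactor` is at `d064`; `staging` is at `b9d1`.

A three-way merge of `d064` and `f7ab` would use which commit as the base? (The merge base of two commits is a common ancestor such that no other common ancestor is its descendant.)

17cd

Ancestors of d064: {17cd, 7eef, d064}.
Ancestors of f7ab: {02d3, 13a1, 15bc, 17cd, f7ab}.
Common ancestors: {17cd}.
The only common ancestor is 17cd, so it is the merge base.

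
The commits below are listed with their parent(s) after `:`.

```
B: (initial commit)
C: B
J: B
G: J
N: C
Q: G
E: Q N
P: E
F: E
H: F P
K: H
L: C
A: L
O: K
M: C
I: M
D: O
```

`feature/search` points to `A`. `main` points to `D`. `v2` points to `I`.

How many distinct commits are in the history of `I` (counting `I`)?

Walking parent pointers from I: reachable set = {B, C, I, M}.
That is 4 commits.

4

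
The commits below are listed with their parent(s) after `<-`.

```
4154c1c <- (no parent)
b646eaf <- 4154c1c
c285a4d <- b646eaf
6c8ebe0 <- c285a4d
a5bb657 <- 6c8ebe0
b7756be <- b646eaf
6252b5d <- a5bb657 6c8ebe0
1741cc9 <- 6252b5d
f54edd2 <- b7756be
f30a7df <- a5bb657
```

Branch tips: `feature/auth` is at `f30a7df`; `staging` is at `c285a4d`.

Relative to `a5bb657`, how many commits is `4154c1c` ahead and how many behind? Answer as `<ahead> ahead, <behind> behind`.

Reachable from 4154c1c: {4154c1c}.
Reachable from a5bb657: {4154c1c, 6c8ebe0, a5bb657, b646eaf, c285a4d}.
Only in 4154c1c's history (ahead): {} — 0.
Only in a5bb657's history (behind): {6c8ebe0, a5bb657, b646eaf, c285a4d} — 4.

0 ahead, 4 behind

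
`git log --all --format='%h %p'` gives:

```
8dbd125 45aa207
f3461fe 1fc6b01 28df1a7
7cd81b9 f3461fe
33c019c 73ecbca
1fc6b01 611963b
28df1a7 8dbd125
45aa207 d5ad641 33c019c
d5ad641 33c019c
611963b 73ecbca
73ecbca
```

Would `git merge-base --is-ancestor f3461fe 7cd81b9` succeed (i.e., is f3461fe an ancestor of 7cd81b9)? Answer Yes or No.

Ancestors of 7cd81b9 (commits reachable by following parents): {1fc6b01, 28df1a7, 33c019c, 45aa207, 611963b, 73ecbca, 7cd81b9, 8dbd125, d5ad641, f3461fe}.
f3461fe is in that set, so it is an ancestor of 7cd81b9.

Yes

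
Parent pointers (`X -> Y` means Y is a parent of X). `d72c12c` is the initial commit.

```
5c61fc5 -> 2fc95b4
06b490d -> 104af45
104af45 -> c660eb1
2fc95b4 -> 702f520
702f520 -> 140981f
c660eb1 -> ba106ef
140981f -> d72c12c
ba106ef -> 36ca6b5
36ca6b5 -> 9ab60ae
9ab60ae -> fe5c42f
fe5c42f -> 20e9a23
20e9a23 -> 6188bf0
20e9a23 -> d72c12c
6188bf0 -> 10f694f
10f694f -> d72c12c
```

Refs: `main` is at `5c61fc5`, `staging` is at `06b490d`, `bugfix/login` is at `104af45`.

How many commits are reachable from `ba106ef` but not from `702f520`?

Reachable from ba106ef: {10f694f, 20e9a23, 36ca6b5, 6188bf0, 9ab60ae, ba106ef, d72c12c, fe5c42f}.
Reachable from 702f520: {140981f, 702f520, d72c12c}.
In ba106ef's history but not 702f520's: {10f694f, 20e9a23, 36ca6b5, 6188bf0, 9ab60ae, ba106ef, fe5c42f} — 7 commits.

7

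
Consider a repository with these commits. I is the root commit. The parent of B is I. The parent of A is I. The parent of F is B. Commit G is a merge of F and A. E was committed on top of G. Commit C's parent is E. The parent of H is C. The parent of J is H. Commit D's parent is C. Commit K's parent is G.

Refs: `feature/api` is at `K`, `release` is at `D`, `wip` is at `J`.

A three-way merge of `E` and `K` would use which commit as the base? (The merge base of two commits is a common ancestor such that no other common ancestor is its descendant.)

G

Ancestors of E: {A, B, E, F, G, I}.
Ancestors of K: {A, B, F, G, I, K}.
Common ancestors: {A, B, F, G, I}.
Among these, G is not an ancestor of any other common ancestor — it is the merge base.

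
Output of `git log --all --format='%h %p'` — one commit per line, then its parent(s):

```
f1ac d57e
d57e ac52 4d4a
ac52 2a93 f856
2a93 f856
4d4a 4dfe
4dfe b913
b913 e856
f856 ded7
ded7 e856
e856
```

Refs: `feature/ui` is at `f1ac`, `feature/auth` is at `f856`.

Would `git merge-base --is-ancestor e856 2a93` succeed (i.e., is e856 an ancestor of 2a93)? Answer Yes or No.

Yes

Ancestors of 2a93 (commits reachable by following parents): {2a93, ded7, e856, f856}.
e856 is in that set, so it is an ancestor of 2a93.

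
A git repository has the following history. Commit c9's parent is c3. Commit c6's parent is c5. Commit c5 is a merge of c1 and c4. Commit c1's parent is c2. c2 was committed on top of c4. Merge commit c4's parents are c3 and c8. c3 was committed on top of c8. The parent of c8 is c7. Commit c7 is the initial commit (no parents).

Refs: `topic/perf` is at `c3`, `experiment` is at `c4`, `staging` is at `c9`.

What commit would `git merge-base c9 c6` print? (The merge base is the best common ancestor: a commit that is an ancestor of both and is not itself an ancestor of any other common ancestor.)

Ancestors of c9: {c3, c7, c8, c9}.
Ancestors of c6: {c1, c2, c3, c4, c5, c6, c7, c8}.
Common ancestors: {c3, c7, c8}.
Among these, c3 is not an ancestor of any other common ancestor — it is the merge base.

c3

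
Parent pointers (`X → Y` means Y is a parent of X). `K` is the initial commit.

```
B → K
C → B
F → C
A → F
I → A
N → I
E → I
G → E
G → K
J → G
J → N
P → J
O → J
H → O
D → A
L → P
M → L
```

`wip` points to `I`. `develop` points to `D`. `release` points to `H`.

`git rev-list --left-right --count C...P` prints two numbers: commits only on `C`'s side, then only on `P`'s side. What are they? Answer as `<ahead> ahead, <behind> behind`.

Reachable from C: {B, C, K}.
Reachable from P: {A, B, C, E, F, G, I, J, K, N, P}.
Only in C's history (ahead): {} — 0.
Only in P's history (behind): {A, E, F, G, I, J, N, P} — 8.

0 ahead, 8 behind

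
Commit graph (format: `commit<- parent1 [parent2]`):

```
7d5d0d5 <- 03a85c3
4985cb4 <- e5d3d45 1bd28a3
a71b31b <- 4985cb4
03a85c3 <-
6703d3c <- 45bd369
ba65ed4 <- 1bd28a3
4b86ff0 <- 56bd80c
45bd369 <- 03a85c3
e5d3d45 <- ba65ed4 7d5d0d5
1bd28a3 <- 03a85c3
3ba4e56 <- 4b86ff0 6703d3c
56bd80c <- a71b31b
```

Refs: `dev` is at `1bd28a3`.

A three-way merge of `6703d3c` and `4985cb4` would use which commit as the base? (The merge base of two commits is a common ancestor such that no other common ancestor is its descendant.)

Ancestors of 6703d3c: {03a85c3, 45bd369, 6703d3c}.
Ancestors of 4985cb4: {03a85c3, 1bd28a3, 4985cb4, 7d5d0d5, ba65ed4, e5d3d45}.
Common ancestors: {03a85c3}.
The only common ancestor is 03a85c3, so it is the merge base.

03a85c3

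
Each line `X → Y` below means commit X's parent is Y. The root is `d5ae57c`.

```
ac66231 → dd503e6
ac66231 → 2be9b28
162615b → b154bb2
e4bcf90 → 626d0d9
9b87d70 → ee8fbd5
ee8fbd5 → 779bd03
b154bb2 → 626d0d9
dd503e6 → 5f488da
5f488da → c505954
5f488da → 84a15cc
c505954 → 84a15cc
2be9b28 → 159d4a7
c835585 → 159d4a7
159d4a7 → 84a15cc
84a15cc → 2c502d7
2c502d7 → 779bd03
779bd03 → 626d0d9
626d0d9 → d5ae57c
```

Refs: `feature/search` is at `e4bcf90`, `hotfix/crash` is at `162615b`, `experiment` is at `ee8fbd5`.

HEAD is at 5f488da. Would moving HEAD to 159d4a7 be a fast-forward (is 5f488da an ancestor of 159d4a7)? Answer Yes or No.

A fast-forward from 5f488da to 159d4a7 is possible iff 5f488da is an ancestor of 159d4a7.
Ancestors of 159d4a7: {159d4a7, 2c502d7, 626d0d9, 779bd03, 84a15cc, d5ae57c}.
5f488da is not among them, so fast-forward is not possible.

No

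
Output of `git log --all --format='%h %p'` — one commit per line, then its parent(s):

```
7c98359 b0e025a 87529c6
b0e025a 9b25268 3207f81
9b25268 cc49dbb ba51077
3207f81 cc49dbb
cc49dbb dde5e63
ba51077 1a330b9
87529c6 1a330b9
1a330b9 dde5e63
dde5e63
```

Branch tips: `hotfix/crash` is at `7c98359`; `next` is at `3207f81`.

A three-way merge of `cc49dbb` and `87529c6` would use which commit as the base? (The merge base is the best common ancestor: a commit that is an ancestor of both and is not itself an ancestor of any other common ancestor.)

Ancestors of cc49dbb: {cc49dbb, dde5e63}.
Ancestors of 87529c6: {1a330b9, 87529c6, dde5e63}.
Common ancestors: {dde5e63}.
The only common ancestor is dde5e63, so it is the merge base.

dde5e63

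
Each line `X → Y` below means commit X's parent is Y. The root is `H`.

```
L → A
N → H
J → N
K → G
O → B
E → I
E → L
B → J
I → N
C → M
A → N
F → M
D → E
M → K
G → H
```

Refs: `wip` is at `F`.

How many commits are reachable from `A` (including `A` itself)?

Walking parent pointers from A: reachable set = {A, H, N}.
That is 3 commits.

3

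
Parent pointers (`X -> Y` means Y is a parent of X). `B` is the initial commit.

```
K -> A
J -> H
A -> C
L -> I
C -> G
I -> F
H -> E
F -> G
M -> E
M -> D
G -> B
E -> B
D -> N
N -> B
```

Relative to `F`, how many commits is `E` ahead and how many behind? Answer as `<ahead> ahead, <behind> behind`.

Reachable from E: {B, E}.
Reachable from F: {B, F, G}.
Only in E's history (ahead): {E} — 1.
Only in F's history (behind): {F, G} — 2.

1 ahead, 2 behind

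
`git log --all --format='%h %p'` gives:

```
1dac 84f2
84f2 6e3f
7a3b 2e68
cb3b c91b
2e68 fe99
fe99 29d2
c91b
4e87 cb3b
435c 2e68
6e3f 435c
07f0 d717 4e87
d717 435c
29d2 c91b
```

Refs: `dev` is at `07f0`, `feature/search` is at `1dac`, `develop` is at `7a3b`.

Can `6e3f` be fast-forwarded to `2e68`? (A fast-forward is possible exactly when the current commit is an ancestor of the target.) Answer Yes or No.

No

A fast-forward from 6e3f to 2e68 is possible iff 6e3f is an ancestor of 2e68.
Ancestors of 2e68: {29d2, 2e68, c91b, fe99}.
6e3f is not among them, so fast-forward is not possible.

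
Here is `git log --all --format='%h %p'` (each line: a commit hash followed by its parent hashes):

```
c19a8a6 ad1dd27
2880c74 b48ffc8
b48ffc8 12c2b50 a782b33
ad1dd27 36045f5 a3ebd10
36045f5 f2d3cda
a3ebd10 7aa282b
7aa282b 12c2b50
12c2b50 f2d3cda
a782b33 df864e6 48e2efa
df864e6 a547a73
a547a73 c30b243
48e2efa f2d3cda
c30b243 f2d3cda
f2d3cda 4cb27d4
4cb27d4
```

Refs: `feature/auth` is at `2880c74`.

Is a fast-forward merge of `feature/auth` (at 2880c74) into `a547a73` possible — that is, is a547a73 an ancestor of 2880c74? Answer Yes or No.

Yes

A fast-forward from a547a73 to 2880c74 is possible iff a547a73 is an ancestor of 2880c74.
Ancestors of 2880c74: {12c2b50, 2880c74, 48e2efa, 4cb27d4, a547a73, a782b33, b48ffc8, c30b243, df864e6, f2d3cda}.
a547a73 is among them, so fast-forward is possible.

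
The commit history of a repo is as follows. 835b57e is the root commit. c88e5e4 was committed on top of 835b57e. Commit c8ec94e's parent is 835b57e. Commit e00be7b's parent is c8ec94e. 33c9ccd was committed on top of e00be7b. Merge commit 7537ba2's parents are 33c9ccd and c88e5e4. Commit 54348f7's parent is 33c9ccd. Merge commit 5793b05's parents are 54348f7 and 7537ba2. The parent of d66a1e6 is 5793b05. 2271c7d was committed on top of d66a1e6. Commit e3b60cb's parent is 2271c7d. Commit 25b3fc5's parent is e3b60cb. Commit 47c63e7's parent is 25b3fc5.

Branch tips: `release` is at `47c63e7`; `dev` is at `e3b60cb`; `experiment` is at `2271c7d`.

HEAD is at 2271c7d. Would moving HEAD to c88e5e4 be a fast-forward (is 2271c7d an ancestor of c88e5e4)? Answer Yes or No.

No

A fast-forward from 2271c7d to c88e5e4 is possible iff 2271c7d is an ancestor of c88e5e4.
Ancestors of c88e5e4: {835b57e, c88e5e4}.
2271c7d is not among them, so fast-forward is not possible.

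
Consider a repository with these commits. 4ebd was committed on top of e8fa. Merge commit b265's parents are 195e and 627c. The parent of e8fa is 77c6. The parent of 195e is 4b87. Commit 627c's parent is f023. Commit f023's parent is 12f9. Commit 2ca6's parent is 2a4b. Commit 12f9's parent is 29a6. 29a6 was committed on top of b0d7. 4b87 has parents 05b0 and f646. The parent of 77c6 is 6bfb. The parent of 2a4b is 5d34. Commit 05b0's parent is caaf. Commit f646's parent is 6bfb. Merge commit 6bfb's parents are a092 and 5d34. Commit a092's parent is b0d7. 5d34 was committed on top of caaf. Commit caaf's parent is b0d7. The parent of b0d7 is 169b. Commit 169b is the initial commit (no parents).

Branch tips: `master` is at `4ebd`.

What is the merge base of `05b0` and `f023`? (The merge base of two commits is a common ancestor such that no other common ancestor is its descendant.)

Ancestors of 05b0: {05b0, 169b, b0d7, caaf}.
Ancestors of f023: {12f9, 169b, 29a6, b0d7, f023}.
Common ancestors: {169b, b0d7}.
Among these, b0d7 is not an ancestor of any other common ancestor — it is the merge base.

b0d7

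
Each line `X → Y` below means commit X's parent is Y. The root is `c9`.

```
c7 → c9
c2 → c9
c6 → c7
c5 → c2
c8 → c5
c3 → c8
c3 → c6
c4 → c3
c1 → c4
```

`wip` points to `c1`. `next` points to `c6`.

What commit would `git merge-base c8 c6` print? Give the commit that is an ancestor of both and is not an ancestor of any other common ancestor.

Ancestors of c8: {c2, c5, c8, c9}.
Ancestors of c6: {c6, c7, c9}.
Common ancestors: {c9}.
The only common ancestor is c9, so it is the merge base.

c9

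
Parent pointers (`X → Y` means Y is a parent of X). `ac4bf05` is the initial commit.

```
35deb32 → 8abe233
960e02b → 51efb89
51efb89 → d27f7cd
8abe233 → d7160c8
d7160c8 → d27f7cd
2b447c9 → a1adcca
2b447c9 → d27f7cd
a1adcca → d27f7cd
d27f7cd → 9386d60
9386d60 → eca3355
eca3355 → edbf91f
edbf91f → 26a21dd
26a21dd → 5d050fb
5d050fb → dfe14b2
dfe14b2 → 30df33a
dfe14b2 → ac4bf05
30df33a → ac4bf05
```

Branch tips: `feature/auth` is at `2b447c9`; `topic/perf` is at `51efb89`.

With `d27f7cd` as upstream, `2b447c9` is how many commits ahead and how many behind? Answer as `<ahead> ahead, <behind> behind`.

2 ahead, 0 behind

Reachable from 2b447c9: {26a21dd, 2b447c9, 30df33a, 5d050fb, 9386d60, a1adcca, ac4bf05, d27f7cd, dfe14b2, eca3355, edbf91f}.
Reachable from d27f7cd: {26a21dd, 30df33a, 5d050fb, 9386d60, ac4bf05, d27f7cd, dfe14b2, eca3355, edbf91f}.
Only in 2b447c9's history (ahead): {2b447c9, a1adcca} — 2.
Only in d27f7cd's history (behind): {} — 0.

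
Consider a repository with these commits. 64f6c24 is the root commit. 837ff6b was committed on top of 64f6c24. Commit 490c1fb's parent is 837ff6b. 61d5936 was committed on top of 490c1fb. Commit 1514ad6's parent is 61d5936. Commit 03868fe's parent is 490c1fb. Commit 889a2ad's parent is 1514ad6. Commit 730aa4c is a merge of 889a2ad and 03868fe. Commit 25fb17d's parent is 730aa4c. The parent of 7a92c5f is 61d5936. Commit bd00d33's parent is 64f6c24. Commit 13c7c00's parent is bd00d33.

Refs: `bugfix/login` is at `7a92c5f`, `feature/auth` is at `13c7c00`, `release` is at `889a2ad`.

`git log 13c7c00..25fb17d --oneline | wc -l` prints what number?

8

Reachable from 25fb17d: {03868fe, 1514ad6, 25fb17d, 490c1fb, 61d5936, 64f6c24, 730aa4c, 837ff6b, 889a2ad}.
Reachable from 13c7c00: {13c7c00, 64f6c24, bd00d33}.
In 25fb17d's history but not 13c7c00's: {03868fe, 1514ad6, 25fb17d, 490c1fb, 61d5936, 730aa4c, 837ff6b, 889a2ad} — 8 commits.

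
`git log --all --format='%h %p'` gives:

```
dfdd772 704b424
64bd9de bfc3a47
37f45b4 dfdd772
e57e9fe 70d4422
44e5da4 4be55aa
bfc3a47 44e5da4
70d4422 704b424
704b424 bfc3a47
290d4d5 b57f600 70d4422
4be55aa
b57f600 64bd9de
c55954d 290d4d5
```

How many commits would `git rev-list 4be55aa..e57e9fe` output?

Reachable from e57e9fe: {44e5da4, 4be55aa, 704b424, 70d4422, bfc3a47, e57e9fe}.
Reachable from 4be55aa: {4be55aa}.
In e57e9fe's history but not 4be55aa's: {44e5da4, 704b424, 70d4422, bfc3a47, e57e9fe} — 5 commits.

5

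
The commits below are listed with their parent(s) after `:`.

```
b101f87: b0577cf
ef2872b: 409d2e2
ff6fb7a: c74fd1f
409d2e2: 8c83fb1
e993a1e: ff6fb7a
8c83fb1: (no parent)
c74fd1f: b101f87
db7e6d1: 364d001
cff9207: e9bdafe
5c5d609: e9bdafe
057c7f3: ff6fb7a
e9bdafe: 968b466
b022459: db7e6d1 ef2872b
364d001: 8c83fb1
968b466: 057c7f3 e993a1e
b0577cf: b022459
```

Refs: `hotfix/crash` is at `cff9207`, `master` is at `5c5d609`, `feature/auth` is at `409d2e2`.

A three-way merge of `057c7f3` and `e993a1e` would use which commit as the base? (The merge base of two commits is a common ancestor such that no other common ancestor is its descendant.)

ff6fb7a

Ancestors of 057c7f3: {057c7f3, 364d001, 409d2e2, 8c83fb1, b022459, b0577cf, b101f87, c74fd1f, db7e6d1, ef2872b, ff6fb7a}.
Ancestors of e993a1e: {364d001, 409d2e2, 8c83fb1, b022459, b0577cf, b101f87, c74fd1f, db7e6d1, e993a1e, ef2872b, ff6fb7a}.
Common ancestors: {364d001, 409d2e2, 8c83fb1, b022459, b0577cf, b101f87, c74fd1f, db7e6d1, ef2872b, ff6fb7a}.
Among these, ff6fb7a is not an ancestor of any other common ancestor — it is the merge base.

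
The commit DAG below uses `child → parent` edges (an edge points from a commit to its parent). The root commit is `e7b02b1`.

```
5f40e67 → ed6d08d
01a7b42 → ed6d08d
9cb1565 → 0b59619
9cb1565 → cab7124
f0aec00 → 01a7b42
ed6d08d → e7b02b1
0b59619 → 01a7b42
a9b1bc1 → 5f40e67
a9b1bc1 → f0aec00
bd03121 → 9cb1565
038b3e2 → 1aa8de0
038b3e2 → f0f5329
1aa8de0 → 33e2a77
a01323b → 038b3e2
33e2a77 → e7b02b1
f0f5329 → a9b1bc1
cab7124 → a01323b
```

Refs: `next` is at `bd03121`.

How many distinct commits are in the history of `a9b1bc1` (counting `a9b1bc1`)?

Walking parent pointers from a9b1bc1: reachable set = {01a7b42, 5f40e67, a9b1bc1, e7b02b1, ed6d08d, f0aec00}.
That is 6 commits.

6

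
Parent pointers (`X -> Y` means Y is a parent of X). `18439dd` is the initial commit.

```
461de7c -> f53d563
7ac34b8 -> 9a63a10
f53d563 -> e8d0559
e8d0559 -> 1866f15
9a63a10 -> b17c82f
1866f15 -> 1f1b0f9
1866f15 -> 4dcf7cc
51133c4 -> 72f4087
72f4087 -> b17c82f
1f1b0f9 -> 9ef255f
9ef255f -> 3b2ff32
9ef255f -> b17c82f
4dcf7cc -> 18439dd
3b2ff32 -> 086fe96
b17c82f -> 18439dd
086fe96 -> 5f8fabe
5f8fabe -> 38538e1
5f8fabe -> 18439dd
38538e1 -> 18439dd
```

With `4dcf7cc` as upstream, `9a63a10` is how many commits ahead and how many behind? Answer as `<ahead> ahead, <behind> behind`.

Reachable from 9a63a10: {18439dd, 9a63a10, b17c82f}.
Reachable from 4dcf7cc: {18439dd, 4dcf7cc}.
Only in 9a63a10's history (ahead): {9a63a10, b17c82f} — 2.
Only in 4dcf7cc's history (behind): {4dcf7cc} — 1.

2 ahead, 1 behind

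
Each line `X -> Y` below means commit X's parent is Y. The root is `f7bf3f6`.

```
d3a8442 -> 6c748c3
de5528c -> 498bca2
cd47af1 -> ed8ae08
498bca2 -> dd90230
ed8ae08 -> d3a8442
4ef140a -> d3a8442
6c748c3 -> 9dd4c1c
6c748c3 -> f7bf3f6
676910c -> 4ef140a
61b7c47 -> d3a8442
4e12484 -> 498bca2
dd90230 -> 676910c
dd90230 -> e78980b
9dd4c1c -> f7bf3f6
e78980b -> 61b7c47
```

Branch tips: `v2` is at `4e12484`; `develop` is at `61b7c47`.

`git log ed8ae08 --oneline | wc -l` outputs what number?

5

Walking parent pointers from ed8ae08: reachable set = {6c748c3, 9dd4c1c, d3a8442, ed8ae08, f7bf3f6}.
That is 5 commits.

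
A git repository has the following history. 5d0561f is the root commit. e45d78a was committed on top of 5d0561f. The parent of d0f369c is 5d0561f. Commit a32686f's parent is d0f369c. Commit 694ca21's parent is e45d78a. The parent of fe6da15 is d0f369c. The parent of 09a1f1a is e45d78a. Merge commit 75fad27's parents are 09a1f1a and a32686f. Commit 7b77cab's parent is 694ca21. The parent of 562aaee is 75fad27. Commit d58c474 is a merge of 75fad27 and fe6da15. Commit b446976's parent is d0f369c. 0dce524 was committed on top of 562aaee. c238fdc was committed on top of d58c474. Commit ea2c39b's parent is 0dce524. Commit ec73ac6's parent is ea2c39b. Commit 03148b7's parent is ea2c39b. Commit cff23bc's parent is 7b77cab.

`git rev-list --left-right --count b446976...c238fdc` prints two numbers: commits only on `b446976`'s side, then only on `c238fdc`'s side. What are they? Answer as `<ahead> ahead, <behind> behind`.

1 ahead, 7 behind

Reachable from b446976: {5d0561f, b446976, d0f369c}.
Reachable from c238fdc: {09a1f1a, 5d0561f, 75fad27, a32686f, c238fdc, d0f369c, d58c474, e45d78a, fe6da15}.
Only in b446976's history (ahead): {b446976} — 1.
Only in c238fdc's history (behind): {09a1f1a, 75fad27, a32686f, c238fdc, d58c474, e45d78a, fe6da15} — 7.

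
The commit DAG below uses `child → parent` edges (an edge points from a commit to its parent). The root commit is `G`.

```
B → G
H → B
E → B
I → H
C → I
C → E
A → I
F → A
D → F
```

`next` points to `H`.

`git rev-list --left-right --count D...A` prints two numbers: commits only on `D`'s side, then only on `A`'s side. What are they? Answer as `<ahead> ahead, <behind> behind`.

Reachable from D: {A, B, D, F, G, H, I}.
Reachable from A: {A, B, G, H, I}.
Only in D's history (ahead): {D, F} — 2.
Only in A's history (behind): {} — 0.

2 ahead, 0 behind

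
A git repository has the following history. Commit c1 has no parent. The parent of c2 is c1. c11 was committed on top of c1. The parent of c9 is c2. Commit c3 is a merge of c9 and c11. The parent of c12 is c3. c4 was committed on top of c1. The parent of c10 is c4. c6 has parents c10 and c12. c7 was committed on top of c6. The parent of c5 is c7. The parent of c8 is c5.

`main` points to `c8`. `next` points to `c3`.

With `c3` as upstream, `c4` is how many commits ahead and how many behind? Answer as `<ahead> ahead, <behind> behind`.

Reachable from c4: {c1, c4}.
Reachable from c3: {c1, c11, c2, c3, c9}.
Only in c4's history (ahead): {c4} — 1.
Only in c3's history (behind): {c11, c2, c3, c9} — 4.

1 ahead, 4 behind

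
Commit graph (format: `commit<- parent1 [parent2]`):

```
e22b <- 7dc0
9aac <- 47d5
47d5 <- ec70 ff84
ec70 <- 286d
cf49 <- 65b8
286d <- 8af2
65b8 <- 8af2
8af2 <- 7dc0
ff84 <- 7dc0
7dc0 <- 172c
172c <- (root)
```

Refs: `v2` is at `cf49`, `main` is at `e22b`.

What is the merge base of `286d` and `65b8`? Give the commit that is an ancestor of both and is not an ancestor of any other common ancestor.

Ancestors of 286d: {172c, 286d, 7dc0, 8af2}.
Ancestors of 65b8: {172c, 65b8, 7dc0, 8af2}.
Common ancestors: {172c, 7dc0, 8af2}.
Among these, 8af2 is not an ancestor of any other common ancestor — it is the merge base.

8af2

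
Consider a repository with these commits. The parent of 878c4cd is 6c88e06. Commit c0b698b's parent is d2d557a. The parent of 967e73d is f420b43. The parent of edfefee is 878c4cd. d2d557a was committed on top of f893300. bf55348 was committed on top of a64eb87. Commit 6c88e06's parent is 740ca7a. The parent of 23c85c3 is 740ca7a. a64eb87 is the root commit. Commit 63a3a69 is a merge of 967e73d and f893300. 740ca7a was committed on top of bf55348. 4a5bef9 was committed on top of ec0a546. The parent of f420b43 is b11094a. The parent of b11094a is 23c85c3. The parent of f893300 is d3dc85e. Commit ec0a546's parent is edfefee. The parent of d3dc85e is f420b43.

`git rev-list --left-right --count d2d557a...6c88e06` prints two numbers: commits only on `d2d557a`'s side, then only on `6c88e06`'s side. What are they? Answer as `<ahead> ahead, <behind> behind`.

Reachable from d2d557a: {23c85c3, 740ca7a, a64eb87, b11094a, bf55348, d2d557a, d3dc85e, f420b43, f893300}.
Reachable from 6c88e06: {6c88e06, 740ca7a, a64eb87, bf55348}.
Only in d2d557a's history (ahead): {23c85c3, b11094a, d2d557a, d3dc85e, f420b43, f893300} — 6.
Only in 6c88e06's history (behind): {6c88e06} — 1.

6 ahead, 1 behind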